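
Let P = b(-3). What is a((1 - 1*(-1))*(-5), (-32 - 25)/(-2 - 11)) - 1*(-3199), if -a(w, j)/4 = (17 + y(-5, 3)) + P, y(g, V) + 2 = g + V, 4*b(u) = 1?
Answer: 3146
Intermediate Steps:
b(u) = 1/4 (b(u) = (1/4)*1 = 1/4)
P = 1/4 ≈ 0.25000
y(g, V) = -2 + V + g (y(g, V) = -2 + (g + V) = -2 + (V + g) = -2 + V + g)
a(w, j) = -53 (a(w, j) = -4*((17 + (-2 + 3 - 5)) + 1/4) = -4*((17 - 4) + 1/4) = -4*(13 + 1/4) = -4*53/4 = -53)
a((1 - 1*(-1))*(-5), (-32 - 25)/(-2 - 11)) - 1*(-3199) = -53 - 1*(-3199) = -53 + 3199 = 3146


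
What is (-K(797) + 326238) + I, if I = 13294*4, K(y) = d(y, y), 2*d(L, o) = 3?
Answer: 758825/2 ≈ 3.7941e+5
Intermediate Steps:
d(L, o) = 3/2 (d(L, o) = (1/2)*3 = 3/2)
K(y) = 3/2
I = 53176
(-K(797) + 326238) + I = (-1*3/2 + 326238) + 53176 = (-3/2 + 326238) + 53176 = 652473/2 + 53176 = 758825/2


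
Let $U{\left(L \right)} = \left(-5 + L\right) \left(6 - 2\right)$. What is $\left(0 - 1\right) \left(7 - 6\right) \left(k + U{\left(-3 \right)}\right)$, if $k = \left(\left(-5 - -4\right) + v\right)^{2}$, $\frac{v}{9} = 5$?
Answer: $-1904$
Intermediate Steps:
$v = 45$ ($v = 9 \cdot 5 = 45$)
$U{\left(L \right)} = -20 + 4 L$ ($U{\left(L \right)} = \left(-5 + L\right) 4 = -20 + 4 L$)
$k = 1936$ ($k = \left(\left(-5 - -4\right) + 45\right)^{2} = \left(\left(-5 + 4\right) + 45\right)^{2} = \left(-1 + 45\right)^{2} = 44^{2} = 1936$)
$\left(0 - 1\right) \left(7 - 6\right) \left(k + U{\left(-3 \right)}\right) = \left(0 - 1\right) \left(7 - 6\right) \left(1936 + \left(-20 + 4 \left(-3\right)\right)\right) = \left(-1\right) 1 \left(1936 - 32\right) = - (1936 - 32) = \left(-1\right) 1904 = -1904$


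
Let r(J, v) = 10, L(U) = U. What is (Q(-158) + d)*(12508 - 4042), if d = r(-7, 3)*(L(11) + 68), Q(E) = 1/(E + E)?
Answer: 1056721887/158 ≈ 6.6881e+6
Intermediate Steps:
Q(E) = 1/(2*E)
d = 790 (d = 10*(11 + 68) = 10*79 = 790)
(Q(-158) + d)*(12508 - 4042) = ((½)/(-158) + 790)*(12508 - 4042) = ((½)*(-1/158) + 790)*8466 = (-1/316 + 790)*8466 = (249639/316)*8466 = 1056721887/158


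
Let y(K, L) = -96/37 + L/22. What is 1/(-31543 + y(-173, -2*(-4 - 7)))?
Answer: -37/1167150 ≈ -3.1701e-5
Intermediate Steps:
y(K, L) = -96/37 + L/22 (y(K, L) = -96*1/37 + L*(1/22) = -96/37 + L/22)
1/(-31543 + y(-173, -2*(-4 - 7))) = 1/(-31543 + (-96/37 + (-2*(-4 - 7))/22)) = 1/(-31543 + (-96/37 + (-2*(-11))/22)) = 1/(-31543 + (-96/37 + (1/22)*22)) = 1/(-31543 + (-96/37 + 1)) = 1/(-31543 - 59/37) = 1/(-1167150/37) = -37/1167150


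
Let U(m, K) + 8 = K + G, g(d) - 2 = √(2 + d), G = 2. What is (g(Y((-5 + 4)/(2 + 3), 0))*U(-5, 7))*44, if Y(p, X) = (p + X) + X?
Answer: 88 + 132*√5/5 ≈ 147.03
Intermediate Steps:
Y(p, X) = p + 2*X (Y(p, X) = (X + p) + X = p + 2*X)
g(d) = 2 + √(2 + d)
U(m, K) = -6 + K (U(m, K) = -8 + (K + 2) = -8 + (2 + K) = -6 + K)
(g(Y((-5 + 4)/(2 + 3), 0))*U(-5, 7))*44 = ((2 + √(2 + ((-5 + 4)/(2 + 3) + 2*0)))*(-6 + 7))*44 = ((2 + √(2 + (-1/5 + 0)))*1)*44 = ((2 + √(2 + (-1*⅕ + 0)))*1)*44 = ((2 + √(2 + (-⅕ + 0)))*1)*44 = ((2 + √(2 - ⅕))*1)*44 = ((2 + √(9/5))*1)*44 = ((2 + 3*√5/5)*1)*44 = (2 + 3*√5/5)*44 = 88 + 132*√5/5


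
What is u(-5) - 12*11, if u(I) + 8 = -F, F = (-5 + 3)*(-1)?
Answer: -142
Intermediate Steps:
F = 2 (F = -2*(-1) = 2)
u(I) = -10 (u(I) = -8 - 1*2 = -8 - 2 = -10)
u(-5) - 12*11 = -10 - 12*11 = -10 - 132 = -142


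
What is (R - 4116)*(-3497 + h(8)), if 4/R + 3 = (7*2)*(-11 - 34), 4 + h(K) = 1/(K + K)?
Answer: 18242909185/1266 ≈ 1.4410e+7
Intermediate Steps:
h(K) = -4 + 1/(2*K) (h(K) = -4 + 1/(K + K) = -4 + 1/(2*K))
R = -4/633 (R = 4/(-3 + (7*2)*(-11 - 34)) = 4/(-3 + 14*(-45)) = 4/(-3 - 630) = 4/(-633) = 4*(-1/633) = -4/633 ≈ -0.0063191)
(R - 4116)*(-3497 + h(8)) = (-4/633 - 4116)*(-3497 + (-4 + (½)/8)) = -2605432*(-3497 + (-4 + (½)*(⅛)))/633 = -2605432*(-3497 + (-4 + 1/16))/633 = -2605432*(-3497 - 63/16)/633 = -2605432/633*(-56015/16) = 18242909185/1266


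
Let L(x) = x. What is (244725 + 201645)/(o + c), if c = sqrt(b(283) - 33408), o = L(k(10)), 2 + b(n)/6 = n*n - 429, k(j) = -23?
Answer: 10266510/444011 + 892740*sqrt(111135)/444011 ≈ 693.40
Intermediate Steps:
b(n) = -2586 + 6*n**2 (b(n) = -12 + 6*(n*n - 429) = -12 + 6*(n**2 - 429) = -12 + 6*(-429 + n**2) = -12 + (-2574 + 6*n**2) = -2586 + 6*n**2)
o = -23
c = 2*sqrt(111135) (c = sqrt((-2586 + 6*283**2) - 33408) = sqrt((-2586 + 6*80089) - 33408) = sqrt((-2586 + 480534) - 33408) = sqrt(477948 - 33408) = sqrt(444540) = 2*sqrt(111135) ≈ 666.74)
(244725 + 201645)/(o + c) = (244725 + 201645)/(-23 + 2*sqrt(111135)) = 446370/(-23 + 2*sqrt(111135))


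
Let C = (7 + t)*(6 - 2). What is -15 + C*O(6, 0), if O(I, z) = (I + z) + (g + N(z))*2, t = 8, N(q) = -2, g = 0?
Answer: 105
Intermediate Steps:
C = 60 (C = (7 + 8)*(6 - 2) = 15*4 = 60)
O(I, z) = -4 + I + z (O(I, z) = (I + z) + (0 - 2)*2 = (I + z) - 2*2 = (I + z) - 4 = -4 + I + z)
-15 + C*O(6, 0) = -15 + 60*(-4 + 6 + 0) = -15 + 60*2 = -15 + 120 = 105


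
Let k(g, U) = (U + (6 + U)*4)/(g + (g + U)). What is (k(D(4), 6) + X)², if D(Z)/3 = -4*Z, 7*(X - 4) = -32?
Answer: 1681/1225 ≈ 1.3722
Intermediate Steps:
X = -4/7 (X = 4 + (⅐)*(-32) = 4 - 32/7 = -4/7 ≈ -0.57143)
D(Z) = -12*Z (D(Z) = 3*(-4*Z) = -12*Z)
k(g, U) = (24 + 5*U)/(U + 2*g) (k(g, U) = (U + (24 + 4*U))/(g + (U + g)) = (24 + 5*U)/(U + 2*g))
(k(D(4), 6) + X)² = ((24 + 5*6)/(6 + 2*(-12*4)) - 4/7)² = ((24 + 30)/(6 + 2*(-48)) - 4/7)² = (54/(6 - 96) - 4/7)² = (54/(-90) - 4/7)² = (-1/90*54 - 4/7)² = (-⅗ - 4/7)² = (-41/35)² = 1681/1225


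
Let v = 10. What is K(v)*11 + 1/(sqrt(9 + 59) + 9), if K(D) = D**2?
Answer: 14309/13 - 2*sqrt(17)/13 ≈ 1100.1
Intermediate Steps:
K(v)*11 + 1/(sqrt(9 + 59) + 9) = 10**2*11 + 1/(sqrt(9 + 59) + 9) = 100*11 + 1/(sqrt(68) + 9) = 1100 + 1/(2*sqrt(17) + 9) = 1100 + 1/(9 + 2*sqrt(17))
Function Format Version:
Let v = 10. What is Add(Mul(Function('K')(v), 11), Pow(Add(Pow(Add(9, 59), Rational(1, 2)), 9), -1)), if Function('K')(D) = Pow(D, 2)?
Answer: Add(Rational(14309, 13), Mul(Rational(-2, 13), Pow(17, Rational(1, 2)))) ≈ 1100.1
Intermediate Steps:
Add(Mul(Function('K')(v), 11), Pow(Add(Pow(Add(9, 59), Rational(1, 2)), 9), -1)) = Add(Mul(Pow(10, 2), 11), Pow(Add(Pow(Add(9, 59), Rational(1, 2)), 9), -1)) = Add(Mul(100, 11), Pow(Add(Pow(68, Rational(1, 2)), 9), -1)) = Add(1100, Pow(Add(Mul(2, Pow(17, Rational(1, 2))), 9), -1)) = Add(1100, Pow(Add(9, Mul(2, Pow(17, Rational(1, 2)))), -1))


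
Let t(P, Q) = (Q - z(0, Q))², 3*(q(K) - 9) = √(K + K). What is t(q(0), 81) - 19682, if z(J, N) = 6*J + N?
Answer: -19682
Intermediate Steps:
z(J, N) = N + 6*J
q(K) = 9 + √2*√K/3 (q(K) = 9 + √(K + K)/3 = 9 + √(2*K)/3 = 9 + (√2*√K)/3 = 9 + √2*√K/3)
t(P, Q) = 0 (t(P, Q) = (Q - (Q + 6*0))² = (Q - (Q + 0))² = (Q - Q)² = 0² = 0)
t(q(0), 81) - 19682 = 0 - 19682 = -19682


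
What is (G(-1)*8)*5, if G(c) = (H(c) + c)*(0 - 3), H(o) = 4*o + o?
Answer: 720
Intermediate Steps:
H(o) = 5*o
G(c) = -18*c (G(c) = (5*c + c)*(0 - 3) = (6*c)*(-3) = -18*c)
(G(-1)*8)*5 = (-18*(-1)*8)*5 = (18*8)*5 = 144*5 = 720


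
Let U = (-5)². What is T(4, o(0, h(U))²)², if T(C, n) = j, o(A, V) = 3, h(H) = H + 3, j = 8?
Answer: 64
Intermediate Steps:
U = 25
h(H) = 3 + H
T(C, n) = 8
T(4, o(0, h(U))²)² = 8² = 64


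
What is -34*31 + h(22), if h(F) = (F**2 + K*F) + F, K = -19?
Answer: -966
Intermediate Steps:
h(F) = F**2 - 18*F (h(F) = (F**2 - 19*F) + F = F**2 - 18*F)
-34*31 + h(22) = -34*31 + 22*(-18 + 22) = -1054 + 22*4 = -1054 + 88 = -966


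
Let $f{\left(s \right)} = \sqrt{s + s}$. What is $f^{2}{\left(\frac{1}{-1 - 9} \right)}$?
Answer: $- \frac{1}{5} \approx -0.2$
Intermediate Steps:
$f{\left(s \right)} = \sqrt{2} \sqrt{s}$ ($f{\left(s \right)} = \sqrt{2 s} = \sqrt{2} \sqrt{s}$)
$f^{2}{\left(\frac{1}{-1 - 9} \right)} = \left(\sqrt{2} \sqrt{\frac{1}{-1 - 9}}\right)^{2} = \left(\sqrt{2} \sqrt{\frac{1}{-10}}\right)^{2} = \left(\sqrt{2} \sqrt{- \frac{1}{10}}\right)^{2} = \left(\sqrt{2} \frac{i \sqrt{10}}{10}\right)^{2} = \left(\frac{i \sqrt{5}}{5}\right)^{2} = - \frac{1}{5}$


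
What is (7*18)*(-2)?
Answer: -252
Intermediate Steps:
(7*18)*(-2) = 126*(-2) = -252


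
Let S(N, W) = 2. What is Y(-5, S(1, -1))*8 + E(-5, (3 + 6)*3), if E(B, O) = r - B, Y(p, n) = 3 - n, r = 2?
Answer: 15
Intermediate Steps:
E(B, O) = 2 - B
Y(-5, S(1, -1))*8 + E(-5, (3 + 6)*3) = (3 - 1*2)*8 + (2 - 1*(-5)) = (3 - 2)*8 + (2 + 5) = 1*8 + 7 = 8 + 7 = 15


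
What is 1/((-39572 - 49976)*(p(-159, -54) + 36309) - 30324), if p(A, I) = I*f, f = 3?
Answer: -1/3236921880 ≈ -3.0894e-10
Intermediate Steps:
p(A, I) = 3*I (p(A, I) = I*3 = 3*I)
1/((-39572 - 49976)*(p(-159, -54) + 36309) - 30324) = 1/((-39572 - 49976)*(3*(-54) + 36309) - 30324) = 1/(-89548*(-162 + 36309) - 30324) = 1/(-89548*36147 - 30324) = 1/(-3236891556 - 30324) = 1/(-3236921880) = -1/3236921880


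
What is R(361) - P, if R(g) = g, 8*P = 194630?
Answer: -95871/4 ≈ -23968.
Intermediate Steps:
P = 97315/4 (P = (1/8)*194630 = 97315/4 ≈ 24329.)
R(361) - P = 361 - 1*97315/4 = 361 - 97315/4 = -95871/4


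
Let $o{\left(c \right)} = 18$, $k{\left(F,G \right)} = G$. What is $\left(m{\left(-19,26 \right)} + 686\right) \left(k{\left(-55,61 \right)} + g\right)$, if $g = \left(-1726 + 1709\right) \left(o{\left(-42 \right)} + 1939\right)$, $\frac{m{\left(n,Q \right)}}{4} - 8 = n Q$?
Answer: $41775664$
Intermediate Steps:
$m{\left(n,Q \right)} = 32 + 4 Q n$ ($m{\left(n,Q \right)} = 32 + 4 n Q = 32 + 4 Q n$)
$g = -33269$ ($g = \left(-1726 + 1709\right) \left(18 + 1939\right) = \left(-17\right) 1957 = -33269$)
$\left(m{\left(-19,26 \right)} + 686\right) \left(k{\left(-55,61 \right)} + g\right) = \left(\left(32 + 4 \cdot 26 \left(-19\right)\right) + 686\right) \left(61 - 33269\right) = \left(\left(32 - 1976\right) + 686\right) \left(-33208\right) = \left(-1944 + 686\right) \left(-33208\right) = \left(-1258\right) \left(-33208\right) = 41775664$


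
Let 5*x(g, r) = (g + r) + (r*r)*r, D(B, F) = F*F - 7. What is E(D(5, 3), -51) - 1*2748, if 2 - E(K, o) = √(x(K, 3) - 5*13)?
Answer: -2746 - I*√1465/5 ≈ -2746.0 - 7.6551*I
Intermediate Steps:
D(B, F) = -7 + F² (D(B, F) = F² - 7 = -7 + F²)
x(g, r) = g/5 + r/5 + r³/5 (x(g, r) = ((g + r) + (r*r)*r)/5 = ((g + r) + r²*r)/5 = ((g + r) + r³)/5 = (g + r + r³)/5 = g/5 + r/5 + r³/5)
E(K, o) = 2 - √(-59 + K/5) (E(K, o) = 2 - √((K/5 + (⅕)*3 + (⅕)*3³) - 5*13) = 2 - √((K/5 + ⅗ + (⅕)*27) - 65) = 2 - √((K/5 + ⅗ + 27/5) - 65) = 2 - √((6 + K/5) - 65) = 2 - √(-59 + K/5))
E(D(5, 3), -51) - 1*2748 = (2 - √(-1475 + 5*(-7 + 3²))/5) - 1*2748 = (2 - √(-1475 + 5*(-7 + 9))/5) - 2748 = (2 - √(-1475 + 5*2)/5) - 2748 = (2 - √(-1475 + 10)/5) - 2748 = (2 - I*√1465/5) - 2748 = -2746 - I*√1465/5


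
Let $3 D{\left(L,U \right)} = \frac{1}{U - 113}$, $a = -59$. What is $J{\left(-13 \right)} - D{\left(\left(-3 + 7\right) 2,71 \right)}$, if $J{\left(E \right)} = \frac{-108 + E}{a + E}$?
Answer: $\frac{851}{504} \approx 1.6885$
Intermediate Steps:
$D{\left(L,U \right)} = \frac{1}{3 \left(-113 + U\right)}$ ($D{\left(L,U \right)} = \frac{1}{3 \left(U - 113\right)} = \frac{1}{3 \left(-113 + U\right)}$)
$J{\left(E \right)} = \frac{-108 + E}{-59 + E}$
$J{\left(-13 \right)} - D{\left(\left(-3 + 7\right) 2,71 \right)} = \frac{-108 - 13}{-59 - 13} - \frac{1}{3 \left(-113 + 71\right)} = \frac{1}{-72} \left(-121\right) - \frac{1}{3 \left(-42\right)} = \left(- \frac{1}{72}\right) \left(-121\right) - \frac{1}{3} \left(- \frac{1}{42}\right) = \frac{121}{72} - - \frac{1}{126} = \frac{121}{72} + \frac{1}{126} = \frac{851}{504}$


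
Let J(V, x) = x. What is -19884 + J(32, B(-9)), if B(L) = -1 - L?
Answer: -19876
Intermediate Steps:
-19884 + J(32, B(-9)) = -19884 + (-1 - 1*(-9)) = -19884 + (-1 + 9) = -19884 + 8 = -19876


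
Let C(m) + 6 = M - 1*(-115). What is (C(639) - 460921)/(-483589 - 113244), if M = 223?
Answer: 460589/596833 ≈ 0.77172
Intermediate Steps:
C(m) = 332 (C(m) = -6 + (223 - 1*(-115)) = -6 + (223 + 115) = -6 + 338 = 332)
(C(639) - 460921)/(-483589 - 113244) = (332 - 460921)/(-483589 - 113244) = -460589/(-596833) = -460589*(-1/596833) = 460589/596833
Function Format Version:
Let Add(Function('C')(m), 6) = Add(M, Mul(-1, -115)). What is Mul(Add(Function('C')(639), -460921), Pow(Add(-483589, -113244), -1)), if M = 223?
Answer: Rational(460589, 596833) ≈ 0.77172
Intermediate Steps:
Function('C')(m) = 332 (Function('C')(m) = Add(-6, Add(223, Mul(-1, -115))) = Add(-6, Add(223, 115)) = Add(-6, 338) = 332)
Mul(Add(Function('C')(639), -460921), Pow(Add(-483589, -113244), -1)) = Mul(Add(332, -460921), Pow(Add(-483589, -113244), -1)) = Mul(-460589, Pow(-596833, -1)) = Mul(-460589, Rational(-1, 596833)) = Rational(460589, 596833)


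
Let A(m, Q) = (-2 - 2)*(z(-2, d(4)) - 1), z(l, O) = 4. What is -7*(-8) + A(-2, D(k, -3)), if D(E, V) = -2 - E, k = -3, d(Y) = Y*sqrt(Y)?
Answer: 44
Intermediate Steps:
d(Y) = Y**(3/2)
A(m, Q) = -12 (A(m, Q) = (-2 - 2)*(4 - 1) = -4*3 = -12)
-7*(-8) + A(-2, D(k, -3)) = -7*(-8) - 12 = 56 - 12 = 44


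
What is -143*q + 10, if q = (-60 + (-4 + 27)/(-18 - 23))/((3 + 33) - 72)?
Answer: -340309/1476 ≈ -230.56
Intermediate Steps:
q = 2483/1476 (q = (-60 + 23/(-41))/(36 - 72) = (-60 + 23*(-1/41))/(-36) = (-60 - 23/41)*(-1/36) = -2483/41*(-1/36) = 2483/1476 ≈ 1.6822)
-143*q + 10 = -143*2483/1476 + 10 = -355069/1476 + 10 = -340309/1476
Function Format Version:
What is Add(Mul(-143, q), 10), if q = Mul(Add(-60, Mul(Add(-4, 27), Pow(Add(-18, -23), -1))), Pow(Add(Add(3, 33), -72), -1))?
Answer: Rational(-340309, 1476) ≈ -230.56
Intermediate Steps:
q = Rational(2483, 1476) (q = Mul(Add(-60, Mul(23, Pow(-41, -1))), Pow(Add(36, -72), -1)) = Mul(Add(-60, Mul(23, Rational(-1, 41))), Pow(-36, -1)) = Mul(Add(-60, Rational(-23, 41)), Rational(-1, 36)) = Mul(Rational(-2483, 41), Rational(-1, 36)) = Rational(2483, 1476) ≈ 1.6822)
Add(Mul(-143, q), 10) = Add(Mul(-143, Rational(2483, 1476)), 10) = Add(Rational(-355069, 1476), 10) = Rational(-340309, 1476)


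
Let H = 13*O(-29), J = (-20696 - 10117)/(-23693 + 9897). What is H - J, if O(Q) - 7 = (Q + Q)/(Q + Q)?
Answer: 1403971/13796 ≈ 101.77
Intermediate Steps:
J = 30813/13796 (J = -30813/(-13796) = -30813*(-1/13796) = 30813/13796 ≈ 2.2335)
O(Q) = 8 (O(Q) = 7 + (Q + Q)/(Q + Q) = 7 + (2*Q)/((2*Q)) = 7 + (2*Q)*(1/(2*Q)) = 7 + 1 = 8)
H = 104 (H = 13*8 = 104)
H - J = 104 - 1*30813/13796 = 104 - 30813/13796 = 1403971/13796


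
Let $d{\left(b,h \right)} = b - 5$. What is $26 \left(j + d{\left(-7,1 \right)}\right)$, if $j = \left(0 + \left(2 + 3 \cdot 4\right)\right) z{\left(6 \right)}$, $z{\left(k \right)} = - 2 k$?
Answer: $-4680$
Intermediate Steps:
$d{\left(b,h \right)} = -5 + b$ ($d{\left(b,h \right)} = b - 5 = -5 + b$)
$j = -168$ ($j = \left(0 + \left(2 + 3 \cdot 4\right)\right) \left(\left(-2\right) 6\right) = \left(0 + \left(2 + 12\right)\right) \left(-12\right) = \left(0 + 14\right) \left(-12\right) = 14 \left(-12\right) = -168$)
$26 \left(j + d{\left(-7,1 \right)}\right) = 26 \left(-168 - 12\right) = 26 \left(-180\right) = -4680$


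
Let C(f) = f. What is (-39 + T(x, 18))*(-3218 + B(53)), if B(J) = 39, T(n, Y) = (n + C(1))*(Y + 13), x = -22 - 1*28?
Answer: 4952882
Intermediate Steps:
x = -50 (x = -22 - 28 = -50)
T(n, Y) = (1 + n)*(13 + Y) (T(n, Y) = (n + 1)*(Y + 13) = (1 + n)*(13 + Y))
(-39 + T(x, 18))*(-3218 + B(53)) = (-39 + (13 + 18 + 13*(-50) + 18*(-50)))*(-3218 + 39) = (-39 + (13 + 18 - 650 - 900))*(-3179) = (-39 - 1519)*(-3179) = -1558*(-3179) = 4952882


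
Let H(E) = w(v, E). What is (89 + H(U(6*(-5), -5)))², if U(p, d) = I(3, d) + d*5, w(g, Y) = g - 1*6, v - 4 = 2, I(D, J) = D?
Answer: 7921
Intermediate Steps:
v = 6 (v = 4 + 2 = 6)
w(g, Y) = -6 + g (w(g, Y) = g - 6 = -6 + g)
U(p, d) = 3 + 5*d (U(p, d) = 3 + d*5 = 3 + 5*d)
H(E) = 0 (H(E) = -6 + 6 = 0)
(89 + H(U(6*(-5), -5)))² = (89 + 0)² = 89² = 7921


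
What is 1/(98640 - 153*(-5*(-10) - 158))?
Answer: 1/115164 ≈ 8.6833e-6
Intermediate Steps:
1/(98640 - 153*(-5*(-10) - 158)) = 1/(98640 - 153*(50 - 158)) = 1/(98640 - 153*(-108)) = 1/(98640 + 16524) = 1/115164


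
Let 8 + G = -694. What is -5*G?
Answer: 3510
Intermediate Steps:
G = -702 (G = -8 - 694 = -702)
-5*G = -5*(-702) = 3510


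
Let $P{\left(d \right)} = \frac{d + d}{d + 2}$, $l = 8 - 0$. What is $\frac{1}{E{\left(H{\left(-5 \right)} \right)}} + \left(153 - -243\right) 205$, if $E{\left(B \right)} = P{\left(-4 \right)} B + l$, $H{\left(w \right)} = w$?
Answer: $\frac{974159}{12} \approx 81180.0$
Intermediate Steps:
$l = 8$ ($l = 8 + 0 = 8$)
$P{\left(d \right)} = \frac{2 d}{2 + d}$
$E{\left(B \right)} = 8 + 4 B$ ($E{\left(B \right)} = 2 \left(-4\right) \frac{1}{2 - 4} B + 8 = 2 \left(-4\right) \frac{1}{-2} B + 8 = 2 \left(-4\right) \left(- \frac{1}{2}\right) B + 8 = 4 B + 8 = 8 + 4 B$)
$\frac{1}{E{\left(H{\left(-5 \right)} \right)}} + \left(153 - -243\right) 205 = \frac{1}{8 + 4 \left(-5\right)} + \left(153 - -243\right) 205 = \frac{1}{8 - 20} + \left(153 + 243\right) 205 = \frac{1}{-12} + 396 \cdot 205 = - \frac{1}{12} + 81180 = \frac{974159}{12}$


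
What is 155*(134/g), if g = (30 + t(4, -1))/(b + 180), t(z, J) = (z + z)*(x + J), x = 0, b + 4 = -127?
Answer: 508865/11 ≈ 46260.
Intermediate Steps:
b = -131 (b = -4 - 127 = -131)
t(z, J) = 2*J*z (t(z, J) = (z + z)*(0 + J) = (2*z)*J = 2*J*z)
g = 22/49 (g = (30 + 2*(-1)*4)/(-131 + 180) = (30 - 8)/49 = 22*(1/49) = 22/49 ≈ 0.44898)
155*(134/g) = 155*(134/(22/49)) = 155*(134*(49/22)) = 155*(3283/11) = 508865/11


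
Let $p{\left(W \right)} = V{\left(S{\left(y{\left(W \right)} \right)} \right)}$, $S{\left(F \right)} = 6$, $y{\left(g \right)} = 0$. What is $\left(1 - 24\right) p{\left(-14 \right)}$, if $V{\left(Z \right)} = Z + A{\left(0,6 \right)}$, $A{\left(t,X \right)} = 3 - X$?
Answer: $-69$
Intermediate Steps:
$V{\left(Z \right)} = -3 + Z$ ($V{\left(Z \right)} = Z + \left(3 - 6\right) = Z - 3 = -3 + Z$)
$p{\left(W \right)} = 3$ ($p{\left(W \right)} = -3 + 6 = 3$)
$\left(1 - 24\right) p{\left(-14 \right)} = \left(1 - 24\right) 3 = \left(-23\right) 3 = -69$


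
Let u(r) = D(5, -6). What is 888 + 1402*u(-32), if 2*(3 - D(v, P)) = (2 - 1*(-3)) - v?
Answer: 5094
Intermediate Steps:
D(v, P) = ½ + v/2 (D(v, P) = 3 - ((2 - 1*(-3)) - v)/2 = 3 - ((2 + 3) - v)/2 = 3 - (5 - v)/2 = 3 + (-5/2 + v/2) = ½ + v/2)
u(r) = 3 (u(r) = ½ + (½)*5 = ½ + 5/2 = 3)
888 + 1402*u(-32) = 888 + 1402*3 = 888 + 4206 = 5094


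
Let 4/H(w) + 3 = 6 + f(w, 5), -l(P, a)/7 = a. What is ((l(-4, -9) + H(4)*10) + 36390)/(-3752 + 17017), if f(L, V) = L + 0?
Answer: 255211/92855 ≈ 2.7485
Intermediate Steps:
l(P, a) = -7*a
f(L, V) = L
H(w) = 4/(3 + w) (H(w) = 4/(-3 + (6 + w)) = 4/(3 + w))
((l(-4, -9) + H(4)*10) + 36390)/(-3752 + 17017) = ((-7*(-9) + (4/(3 + 4))*10) + 36390)/(-3752 + 17017) = ((63 + (4/7)*10) + 36390)/13265 = ((63 + (4*(⅐))*10) + 36390)*(1/13265) = ((63 + (4/7)*10) + 36390)*(1/13265) = ((63 + 40/7) + 36390)*(1/13265) = (481/7 + 36390)*(1/13265) = (255211/7)*(1/13265) = 255211/92855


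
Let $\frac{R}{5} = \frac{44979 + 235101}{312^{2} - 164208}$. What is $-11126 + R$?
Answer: $- \frac{15527693}{1393} \approx -11147.0$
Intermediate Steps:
$R = - \frac{29175}{1393}$ ($R = 5 \frac{44979 + 235101}{312^{2} - 164208} = 5 \frac{280080}{97344 - 164208} = 5 \frac{280080}{-66864} = 5 \cdot 280080 \left(- \frac{1}{66864}\right) = 5 \left(- \frac{5835}{1393}\right) = - \frac{29175}{1393} \approx -20.944$)
$-11126 + R = -11126 - \frac{29175}{1393} = - \frac{15527693}{1393}$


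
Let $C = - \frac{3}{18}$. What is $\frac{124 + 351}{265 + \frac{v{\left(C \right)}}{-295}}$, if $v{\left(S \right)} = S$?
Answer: $\frac{840750}{469051} \approx 1.7924$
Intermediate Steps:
$C = - \frac{1}{6}$ ($C = \left(-3\right) \frac{1}{18} = - \frac{1}{6} \approx -0.16667$)
$\frac{124 + 351}{265 + \frac{v{\left(C \right)}}{-295}} = \frac{124 + 351}{265 - \frac{1}{6 \left(-295\right)}} = \frac{475}{265 - - \frac{1}{1770}} = \frac{475}{265 + \frac{1}{1770}} = \frac{475}{\frac{469051}{1770}} = 475 \cdot \frac{1770}{469051} = \frac{840750}{469051}$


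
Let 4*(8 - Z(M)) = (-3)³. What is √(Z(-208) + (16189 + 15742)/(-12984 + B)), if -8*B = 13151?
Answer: √688395403995/234046 ≈ 3.5450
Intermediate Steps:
B = -13151/8 (B = -⅛*13151 = -13151/8 ≈ -1643.9)
Z(M) = 59/4 (Z(M) = 8 - ¼*(-3)³ = 8 - ¼*(-27) = 8 + 27/4 = 59/4)
√(Z(-208) + (16189 + 15742)/(-12984 + B)) = √(59/4 + (16189 + 15742)/(-12984 - 13151/8)) = √(59/4 + 31931/(-117023/8)) = √(59/4 + 31931*(-8/117023)) = √(59/4 - 255448/117023) = √(5882565/468092) = √688395403995/234046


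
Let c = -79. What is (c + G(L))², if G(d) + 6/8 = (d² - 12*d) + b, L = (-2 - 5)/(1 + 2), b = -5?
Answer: 3411409/1296 ≈ 2632.3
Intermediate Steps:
L = -7/3 ≈ -2.3333
G(d) = -23/4 + d² - 12*d (G(d) = -¾ + ((d² - 12*d) - 5) = -¾ + (-5 + d² - 12*d) = -23/4 + d² - 12*d)
(c + G(L))² = (-79 + (-23/4 + (-7/3)² - 12*(-7/3)))² = (-79 + (-23/4 + 49/9 + 28))² = (-79 + 997/36)² = (-1847/36)² = 3411409/1296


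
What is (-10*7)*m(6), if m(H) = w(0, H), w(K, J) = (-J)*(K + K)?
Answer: 0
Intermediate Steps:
w(K, J) = -2*J*K (w(K, J) = (-J)*(2*K) = -2*J*K)
m(H) = 0 (m(H) = -2*H*0 = 0)
(-10*7)*m(6) = -10*7*0 = -70*0 = 0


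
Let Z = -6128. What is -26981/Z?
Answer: 26981/6128 ≈ 4.4029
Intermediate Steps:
-26981/Z = -26981/(-6128) = -26981*(-1/6128) = 26981/6128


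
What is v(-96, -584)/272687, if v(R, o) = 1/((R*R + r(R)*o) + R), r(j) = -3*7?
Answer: 1/5831138808 ≈ 1.7149e-10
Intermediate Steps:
r(j) = -21
v(R, o) = 1/(R + R² - 21*o) (v(R, o) = 1/((R*R - 21*o) + R) = 1/((R² - 21*o) + R) = 1/(R + R² - 21*o))
v(-96, -584)/272687 = 1/(-96 + (-96)² - 21*(-584)*272687) = (1/272687)/(-96 + 9216 + 12264) = (1/272687)/21384 = (1/21384)*(1/272687) = 1/5831138808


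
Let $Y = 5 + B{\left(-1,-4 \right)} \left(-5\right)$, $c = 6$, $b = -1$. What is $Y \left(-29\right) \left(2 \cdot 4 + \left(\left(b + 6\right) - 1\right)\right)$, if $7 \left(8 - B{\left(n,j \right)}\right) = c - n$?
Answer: $10440$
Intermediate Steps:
$B{\left(n,j \right)} = \frac{50}{7} + \frac{n}{7}$ ($B{\left(n,j \right)} = 8 - \frac{6 - n}{7} = 8 + \left(- \frac{6}{7} + \frac{n}{7}\right) = \frac{50}{7} + \frac{n}{7}$)
$Y = -30$ ($Y = 5 + \left(\frac{50}{7} + \frac{1}{7} \left(-1\right)\right) \left(-5\right) = 5 + \left(\frac{50}{7} - \frac{1}{7}\right) \left(-5\right) = 5 + 7 \left(-5\right) = 5 - 35 = -30$)
$Y \left(-29\right) \left(2 \cdot 4 + \left(\left(b + 6\right) - 1\right)\right) = \left(-30\right) \left(-29\right) \left(2 \cdot 4 + \left(\left(-1 + 6\right) - 1\right)\right) = 870 \left(8 + \left(5 - 1\right)\right) = 870 \left(8 + 4\right) = 870 \cdot 12 = 10440$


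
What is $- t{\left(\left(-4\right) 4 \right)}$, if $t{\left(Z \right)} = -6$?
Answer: $6$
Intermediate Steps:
$- t{\left(\left(-4\right) 4 \right)} = \left(-1\right) \left(-6\right) = 6$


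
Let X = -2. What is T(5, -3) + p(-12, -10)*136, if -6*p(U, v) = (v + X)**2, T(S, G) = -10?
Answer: -3274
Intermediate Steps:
p(U, v) = -(-2 + v)**2/6 (p(U, v) = -(v - 2)**2/6 = -(-2 + v)**2/6)
T(5, -3) + p(-12, -10)*136 = -10 - (-2 - 10)**2/6*136 = -10 - 1/6*(-12)**2*136 = -10 - 1/6*144*136 = -10 - 24*136 = -10 - 3264 = -3274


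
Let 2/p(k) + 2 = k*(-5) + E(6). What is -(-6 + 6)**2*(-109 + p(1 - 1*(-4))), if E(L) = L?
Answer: 0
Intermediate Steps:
p(k) = 2/(4 - 5*k) (p(k) = 2/(-2 + (k*(-5) + 6)) = 2/(-2 + (-5*k + 6)) = 2/(-2 + (6 - 5*k)) = 2/(4 - 5*k))
-(-6 + 6)**2*(-109 + p(1 - 1*(-4))) = -(-6 + 6)**2*(-109 - 2/(-4 + 5*(1 - 1*(-4)))) = -0**2*(-109 - 2/(-4 + 5*(1 + 4))) = -0*(-109 - 2/(-4 + 5*5)) = -0*(-109 - 2/(-4 + 25)) = -0*(-109 - 2/21) = -0*(-2291)/21 = -1*0 = 0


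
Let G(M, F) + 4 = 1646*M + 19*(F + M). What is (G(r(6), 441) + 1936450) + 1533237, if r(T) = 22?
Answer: 3514692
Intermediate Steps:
G(M, F) = -4 + 19*F + 1665*M (G(M, F) = -4 + (1646*M + 19*(F + M)) = -4 + (1646*M + (19*F + 19*M)) = -4 + (19*F + 1665*M) = -4 + 19*F + 1665*M)
(G(r(6), 441) + 1936450) + 1533237 = ((-4 + 19*441 + 1665*22) + 1936450) + 1533237 = ((-4 + 8379 + 36630) + 1936450) + 1533237 = (45005 + 1936450) + 1533237 = 1981455 + 1533237 = 3514692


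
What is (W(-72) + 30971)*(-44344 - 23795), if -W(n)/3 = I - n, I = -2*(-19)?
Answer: -2087847099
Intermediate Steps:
I = 38
W(n) = -114 + 3*n (W(n) = -3*(38 - n) = -114 + 3*n)
(W(-72) + 30971)*(-44344 - 23795) = ((-114 + 3*(-72)) + 30971)*(-44344 - 23795) = ((-114 - 216) + 30971)*(-68139) = (-330 + 30971)*(-68139) = 30641*(-68139) = -2087847099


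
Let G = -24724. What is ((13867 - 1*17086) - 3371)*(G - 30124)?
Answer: 361448320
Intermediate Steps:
((13867 - 1*17086) - 3371)*(G - 30124) = ((13867 - 1*17086) - 3371)*(-24724 - 30124) = ((13867 - 17086) - 3371)*(-54848) = (-3219 - 3371)*(-54848) = -6590*(-54848) = 361448320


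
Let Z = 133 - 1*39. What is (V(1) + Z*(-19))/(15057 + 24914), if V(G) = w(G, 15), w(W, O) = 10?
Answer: -1776/39971 ≈ -0.044432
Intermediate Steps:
V(G) = 10
Z = 94 (Z = 133 - 39 = 94)
(V(1) + Z*(-19))/(15057 + 24914) = (10 + 94*(-19))/(15057 + 24914) = (10 - 1786)/39971 = -1776*1/39971 = -1776/39971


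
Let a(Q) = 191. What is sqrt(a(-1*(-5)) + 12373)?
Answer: 6*sqrt(349) ≈ 112.09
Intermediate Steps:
sqrt(a(-1*(-5)) + 12373) = sqrt(191 + 12373) = sqrt(12564) = 6*sqrt(349)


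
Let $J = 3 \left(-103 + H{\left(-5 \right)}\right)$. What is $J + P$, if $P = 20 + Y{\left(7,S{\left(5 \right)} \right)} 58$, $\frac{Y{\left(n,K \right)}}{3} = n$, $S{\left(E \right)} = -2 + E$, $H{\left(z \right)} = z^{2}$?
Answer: $1004$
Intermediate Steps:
$J = -234$ ($J = 3 \left(-103 + \left(-5\right)^{2}\right) = 3 \left(-103 + 25\right) = 3 \left(-78\right) = -234$)
$Y{\left(n,K \right)} = 3 n$
$P = 1238$ ($P = 20 + 3 \cdot 7 \cdot 58 = 20 + 21 \cdot 58 = 20 + 1218 = 1238$)
$J + P = -234 + 1238 = 1004$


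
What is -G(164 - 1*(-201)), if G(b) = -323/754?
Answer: 323/754 ≈ 0.42838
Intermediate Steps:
G(b) = -323/754 (G(b) = -323*1/754 = -323/754)
-G(164 - 1*(-201)) = -1*(-323/754) = 323/754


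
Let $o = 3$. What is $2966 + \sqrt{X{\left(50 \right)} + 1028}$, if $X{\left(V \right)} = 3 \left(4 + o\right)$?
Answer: $2966 + \sqrt{1049} \approx 2998.4$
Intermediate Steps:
$X{\left(V \right)} = 21$ ($X{\left(V \right)} = 3 \left(4 + 3\right) = 3 \cdot 7 = 21$)
$2966 + \sqrt{X{\left(50 \right)} + 1028} = 2966 + \sqrt{21 + 1028} = 2966 + \sqrt{1049}$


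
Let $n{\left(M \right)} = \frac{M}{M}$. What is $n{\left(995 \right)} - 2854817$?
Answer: $-2854816$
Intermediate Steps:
$n{\left(M \right)} = 1$
$n{\left(995 \right)} - 2854817 = 1 - 2854817 = -2854816$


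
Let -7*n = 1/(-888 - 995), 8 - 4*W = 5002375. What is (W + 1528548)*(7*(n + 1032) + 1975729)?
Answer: 1037860980853125/1883 ≈ 5.5117e+11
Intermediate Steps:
W = -5002367/4 (W = 2 - 1/4*5002375 = 2 - 5002375/4 = -5002367/4 ≈ -1.2506e+6)
n = 1/13181 (n = -1/(7*(-888 - 995)) = -1/7/(-1883) = -1/7*(-1/1883) = 1/13181 ≈ 7.5867e-5)
(W + 1528548)*(7*(n + 1032) + 1975729) = (-5002367/4 + 1528548)*(7*(1/13181 + 1032) + 1975729) = 1111825*(7*(13602793/13181) + 1975729)/4 = 1111825*(13602793/1883 + 1975729)/4 = (1111825/4)*(3733900500/1883) = 1037860980853125/1883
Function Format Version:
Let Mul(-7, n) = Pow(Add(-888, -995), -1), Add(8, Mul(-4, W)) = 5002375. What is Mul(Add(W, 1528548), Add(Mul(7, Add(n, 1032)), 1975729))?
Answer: Rational(1037860980853125, 1883) ≈ 5.5117e+11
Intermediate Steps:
W = Rational(-5002367, 4) (W = Add(2, Mul(Rational(-1, 4), 5002375)) = Add(2, Rational(-5002375, 4)) = Rational(-5002367, 4) ≈ -1.2506e+6)
n = Rational(1, 13181) (n = Mul(Rational(-1, 7), Pow(Add(-888, -995), -1)) = Mul(Rational(-1, 7), Pow(-1883, -1)) = Mul(Rational(-1, 7), Rational(-1, 1883)) = Rational(1, 13181) ≈ 7.5867e-5)
Mul(Add(W, 1528548), Add(Mul(7, Add(n, 1032)), 1975729)) = Mul(Add(Rational(-5002367, 4), 1528548), Add(Mul(7, Add(Rational(1, 13181), 1032)), 1975729)) = Mul(Rational(1111825, 4), Add(Mul(7, Rational(13602793, 13181)), 1975729)) = Mul(Rational(1111825, 4), Add(Rational(13602793, 1883), 1975729)) = Mul(Rational(1111825, 4), Rational(3733900500, 1883)) = Rational(1037860980853125, 1883)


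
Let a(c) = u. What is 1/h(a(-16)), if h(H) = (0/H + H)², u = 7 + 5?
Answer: 1/144 ≈ 0.0069444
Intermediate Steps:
u = 12
a(c) = 12
h(H) = H² (h(H) = (0 + H)² = H²)
1/h(a(-16)) = 1/(12²) = 1/144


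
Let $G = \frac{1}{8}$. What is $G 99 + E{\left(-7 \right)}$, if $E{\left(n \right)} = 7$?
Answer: $\frac{155}{8} \approx 19.375$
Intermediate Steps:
$G = \frac{1}{8} \approx 0.125$
$G 99 + E{\left(-7 \right)} = \frac{1}{8} \cdot 99 + 7 = \frac{99}{8} + 7 = \frac{155}{8}$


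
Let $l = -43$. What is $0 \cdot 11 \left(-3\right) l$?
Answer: $0$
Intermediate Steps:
$0 \cdot 11 \left(-3\right) l = 0 \cdot 11 \left(-3\right) \left(-43\right) = 0 \left(-3\right) \left(-43\right) = 0 \left(-43\right) = 0$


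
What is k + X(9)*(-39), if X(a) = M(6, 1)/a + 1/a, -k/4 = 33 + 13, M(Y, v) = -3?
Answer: -526/3 ≈ -175.33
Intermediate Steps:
k = -184 (k = -4*(33 + 13) = -4*46 = -184)
X(a) = -2/a (X(a) = -3/a + 1/a = -2/a)
k + X(9)*(-39) = -184 - 2/9*(-39) = -184 + 26/3 = -526/3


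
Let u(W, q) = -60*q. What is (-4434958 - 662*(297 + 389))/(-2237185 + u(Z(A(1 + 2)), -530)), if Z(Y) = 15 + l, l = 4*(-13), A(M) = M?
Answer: 977818/441077 ≈ 2.2169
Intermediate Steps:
l = -52
Z(Y) = -37 (Z(Y) = 15 - 52 = -37)
(-4434958 - 662*(297 + 389))/(-2237185 + u(Z(A(1 + 2)), -530)) = (-4434958 - 662*(297 + 389))/(-2237185 - 60*(-530)) = (-4434958 - 662*686)/(-2237185 + 31800) = (-4434958 - 454132)/(-2205385) = -4889090*(-1/2205385) = 977818/441077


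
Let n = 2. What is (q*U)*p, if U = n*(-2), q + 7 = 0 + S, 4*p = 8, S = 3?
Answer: 32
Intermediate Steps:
p = 2 (p = (¼)*8 = 2)
q = -4 (q = -7 + (0 + 3) = -7 + 3 = -4)
U = -4 (U = 2*(-2) = -4)
(q*U)*p = -4*(-4)*2 = 16*2 = 32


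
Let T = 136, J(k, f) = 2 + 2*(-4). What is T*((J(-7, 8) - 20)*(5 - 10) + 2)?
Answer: 17952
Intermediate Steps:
J(k, f) = -6 (J(k, f) = 2 - 8 = -6)
T*((J(-7, 8) - 20)*(5 - 10) + 2) = 136*((-6 - 20)*(5 - 10) + 2) = 136*(-26*(-5) + 2) = 136*(130 + 2) = 136*132 = 17952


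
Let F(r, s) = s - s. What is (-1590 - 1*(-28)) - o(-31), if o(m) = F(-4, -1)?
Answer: -1562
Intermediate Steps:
F(r, s) = 0
o(m) = 0
(-1590 - 1*(-28)) - o(-31) = (-1590 - 1*(-28)) - 1*0 = (-1590 + 28) + 0 = -1562 + 0 = -1562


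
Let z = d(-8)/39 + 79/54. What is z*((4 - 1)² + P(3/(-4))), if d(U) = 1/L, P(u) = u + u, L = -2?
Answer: 2545/234 ≈ 10.876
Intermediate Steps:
P(u) = 2*u
d(U) = -½ (d(U) = 1/(-2) = -½)
z = 509/351 (z = -½/39 + 79/54 = -½*1/39 + 79*(1/54) = -1/78 + 79/54 = 509/351 ≈ 1.4501)
z*((4 - 1)² + P(3/(-4))) = 509*((4 - 1)² + 2*(3/(-4)))/351 = 509*(3² + 2*(3*(-¼)))/351 = 509*(9 + 2*(-¾))/351 = 509*(9 - 3/2)/351 = (509/351)*(15/2) = 2545/234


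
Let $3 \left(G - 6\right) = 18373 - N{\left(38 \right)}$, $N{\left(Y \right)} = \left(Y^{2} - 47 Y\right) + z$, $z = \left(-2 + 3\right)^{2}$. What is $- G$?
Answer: $-6244$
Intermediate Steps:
$z = 1$ ($z = 1^{2} = 1$)
$N{\left(Y \right)} = 1 + Y^{2} - 47 Y$ ($N{\left(Y \right)} = \left(Y^{2} - 47 Y\right) + 1 = 1 + Y^{2} - 47 Y$)
$G = 6244$ ($G = 6 + \frac{18373 - \left(1 + 38^{2} - 1786\right)}{3} = 6 + \frac{18373 - \left(1 + 1444 - 1786\right)}{3} = 6 + \frac{18373 - -341}{3} = 6 + \frac{18373 + 341}{3} = 6 + \frac{1}{3} \cdot 18714 = 6 + 6238 = 6244$)
$- G = \left(-1\right) 6244 = -6244$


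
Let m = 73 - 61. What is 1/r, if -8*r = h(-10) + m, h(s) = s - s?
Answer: -⅔ ≈ -0.66667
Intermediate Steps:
h(s) = 0
m = 12
r = -3/2 (r = -(0 + 12)/8 = -⅛*12 = -3/2 ≈ -1.5000)
1/r = 1/(-3/2) = -⅔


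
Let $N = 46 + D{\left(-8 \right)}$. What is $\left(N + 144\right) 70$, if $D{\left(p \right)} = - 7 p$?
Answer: $17220$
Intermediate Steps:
$N = 102$ ($N = 46 - -56 = 46 + 56 = 102$)
$\left(N + 144\right) 70 = \left(102 + 144\right) 70 = 246 \cdot 70 = 17220$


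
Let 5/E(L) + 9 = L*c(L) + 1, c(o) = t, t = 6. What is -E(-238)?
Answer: 5/1436 ≈ 0.0034819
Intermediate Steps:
c(o) = 6
E(L) = 5/(-8 + 6*L) (E(L) = 5/(-9 + (L*6 + 1)) = 5/(-9 + (6*L + 1)) = 5/(-9 + (1 + 6*L)) = 5/(-8 + 6*L))
-E(-238) = -5/(2*(-4 + 3*(-238))) = -5/(2*(-4 - 714)) = -5/(2*(-718)) = -5*(-1)/(2*718) = -1*(-5/1436) = 5/1436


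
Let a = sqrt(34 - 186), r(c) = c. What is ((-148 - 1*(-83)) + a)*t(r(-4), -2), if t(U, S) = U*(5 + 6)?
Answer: 2860 - 88*I*sqrt(38) ≈ 2860.0 - 542.47*I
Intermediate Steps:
a = 2*I*sqrt(38) (a = sqrt(-152) = 2*I*sqrt(38) ≈ 12.329*I)
t(U, S) = 11*U (t(U, S) = U*11 = 11*U)
((-148 - 1*(-83)) + a)*t(r(-4), -2) = ((-148 - 1*(-83)) + 2*I*sqrt(38))*(11*(-4)) = ((-148 + 83) + 2*I*sqrt(38))*(-44) = (-65 + 2*I*sqrt(38))*(-44) = 2860 - 88*I*sqrt(38)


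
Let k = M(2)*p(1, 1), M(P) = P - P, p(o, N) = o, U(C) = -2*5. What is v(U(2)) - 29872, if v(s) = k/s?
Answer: -29872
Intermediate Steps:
U(C) = -10
M(P) = 0
k = 0 (k = 0*1 = 0)
v(s) = 0 (v(s) = 0/s = 0)
v(U(2)) - 29872 = 0 - 29872 = -29872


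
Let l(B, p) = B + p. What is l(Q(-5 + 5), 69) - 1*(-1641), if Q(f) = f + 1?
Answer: 1711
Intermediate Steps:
Q(f) = 1 + f
l(Q(-5 + 5), 69) - 1*(-1641) = ((1 + (-5 + 5)) + 69) - 1*(-1641) = ((1 + 0) + 69) + 1641 = (1 + 69) + 1641 = 70 + 1641 = 1711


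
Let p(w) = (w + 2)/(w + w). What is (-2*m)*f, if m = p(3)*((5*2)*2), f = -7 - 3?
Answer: 1000/3 ≈ 333.33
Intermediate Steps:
f = -10
p(w) = (2 + w)/(2*w) (p(w) = (2 + w)/((2*w)) = (2 + w)*(1/(2*w)) = (2 + w)/(2*w))
m = 50/3 (m = ((1/2)*(2 + 3)/3)*((5*2)*2) = ((1/2)*(1/3)*5)*(10*2) = (5/6)*20 = 50/3 ≈ 16.667)
(-2*m)*f = -2*50/3*(-10) = -100/3*(-10) = 1000/3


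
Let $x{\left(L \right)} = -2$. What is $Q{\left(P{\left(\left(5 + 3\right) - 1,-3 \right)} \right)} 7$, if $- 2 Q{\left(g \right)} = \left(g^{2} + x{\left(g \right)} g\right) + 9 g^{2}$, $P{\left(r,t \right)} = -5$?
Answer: $-910$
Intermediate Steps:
$Q{\left(g \right)} = g - 5 g^{2}$ ($Q{\left(g \right)} = - \frac{\left(g^{2} - 2 g\right) + 9 g^{2}}{2} = - \frac{- 2 g + 10 g^{2}}{2} = g - 5 g^{2}$)
$Q{\left(P{\left(\left(5 + 3\right) - 1,-3 \right)} \right)} 7 = - 5 \left(1 - -25\right) 7 = - 5 \left(1 + 25\right) 7 = \left(-5\right) 26 \cdot 7 = \left(-130\right) 7 = -910$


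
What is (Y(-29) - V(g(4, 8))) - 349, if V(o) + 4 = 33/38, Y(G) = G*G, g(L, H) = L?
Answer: 18815/38 ≈ 495.13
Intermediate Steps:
Y(G) = G²
V(o) = -119/38 (V(o) = -4 + 33/38 = -119/38)
(Y(-29) - V(g(4, 8))) - 349 = ((-29)² - 1*(-119/38)) - 349 = (841 + 119/38) - 349 = 32077/38 - 349 = 18815/38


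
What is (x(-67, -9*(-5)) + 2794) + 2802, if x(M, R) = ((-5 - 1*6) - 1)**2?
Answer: 5740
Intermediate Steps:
x(M, R) = 144 (x(M, R) = ((-5 - 6) - 1)**2 = (-11 - 1)**2 = (-12)**2 = 144)
(x(-67, -9*(-5)) + 2794) + 2802 = (144 + 2794) + 2802 = 2938 + 2802 = 5740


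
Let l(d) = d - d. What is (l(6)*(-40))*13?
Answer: 0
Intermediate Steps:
l(d) = 0
(l(6)*(-40))*13 = (0*(-40))*13 = 0*13 = 0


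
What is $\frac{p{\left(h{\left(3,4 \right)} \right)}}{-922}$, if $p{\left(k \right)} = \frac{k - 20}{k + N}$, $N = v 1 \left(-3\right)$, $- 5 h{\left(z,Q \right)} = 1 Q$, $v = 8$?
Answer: $- \frac{13}{14291} \approx -0.00090966$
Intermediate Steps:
$h{\left(z,Q \right)} = - \frac{Q}{5}$ ($h{\left(z,Q \right)} = - \frac{1 Q}{5} = - \frac{Q}{5}$)
$N = -24$ ($N = 8 \cdot 1 \left(-3\right) = 8 \left(-3\right) = -24$)
$p{\left(k \right)} = \frac{-20 + k}{-24 + k}$ ($p{\left(k \right)} = \frac{k - 20}{k - 24} = \frac{-20 + k}{-24 + k}$)
$\frac{p{\left(h{\left(3,4 \right)} \right)}}{-922} = \frac{\frac{1}{-24 - \frac{4}{5}} \left(-20 - \frac{4}{5}\right)}{-922} = \frac{-20 - \frac{4}{5}}{-24 - \frac{4}{5}} \left(- \frac{1}{922}\right) = \frac{1}{- \frac{124}{5}} \left(- \frac{104}{5}\right) \left(- \frac{1}{922}\right) = \left(- \frac{5}{124}\right) \left(- \frac{104}{5}\right) \left(- \frac{1}{922}\right) = \frac{26}{31} \left(- \frac{1}{922}\right) = - \frac{13}{14291}$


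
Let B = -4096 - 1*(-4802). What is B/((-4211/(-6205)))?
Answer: 4380730/4211 ≈ 1040.3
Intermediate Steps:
B = 706 (B = -4096 + 4802 = 706)
B/((-4211/(-6205))) = 706/((-4211/(-6205))) = 706/((-4211*(-1/6205))) = 706/(4211/6205) = 706*(6205/4211) = 4380730/4211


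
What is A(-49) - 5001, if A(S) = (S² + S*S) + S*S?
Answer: 2202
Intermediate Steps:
A(S) = 3*S² (A(S) = (S² + S²) + S² = 2*S² + S² = 3*S²)
A(-49) - 5001 = 3*(-49)² - 5001 = 3*2401 - 5001 = 7203 - 5001 = 2202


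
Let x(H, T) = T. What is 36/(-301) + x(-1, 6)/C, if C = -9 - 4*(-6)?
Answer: 422/1505 ≈ 0.28040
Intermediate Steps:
C = 15 (C = -9 + 24 = 15)
36/(-301) + x(-1, 6)/C = 36/(-301) + 6/15 = 36*(-1/301) + 6*(1/15) = -36/301 + 2/5 = 422/1505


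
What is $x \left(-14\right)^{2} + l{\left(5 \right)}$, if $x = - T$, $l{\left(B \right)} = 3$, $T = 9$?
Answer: $-1761$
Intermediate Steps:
$x = -9$ ($x = \left(-1\right) 9 = -9$)
$x \left(-14\right)^{2} + l{\left(5 \right)} = - 9 \left(-14\right)^{2} + 3 = \left(-9\right) 196 + 3 = -1764 + 3 = -1761$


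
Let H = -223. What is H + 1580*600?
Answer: 947777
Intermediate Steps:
H + 1580*600 = -223 + 1580*600 = -223 + 948000 = 947777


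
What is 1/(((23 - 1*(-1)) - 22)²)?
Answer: ¼ ≈ 0.25000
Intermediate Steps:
1/(((23 - 1*(-1)) - 22)²) = 1/(((23 + 1) - 22)²) = 1/((24 - 22)²) = 1/(2²) = 1/4 = ¼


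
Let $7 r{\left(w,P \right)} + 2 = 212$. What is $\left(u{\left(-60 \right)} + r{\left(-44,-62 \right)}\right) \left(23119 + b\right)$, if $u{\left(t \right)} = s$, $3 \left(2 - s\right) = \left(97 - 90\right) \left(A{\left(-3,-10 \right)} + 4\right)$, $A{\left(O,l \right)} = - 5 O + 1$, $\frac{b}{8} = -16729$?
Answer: $\frac{4871372}{3} \approx 1.6238 \cdot 10^{6}$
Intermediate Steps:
$b = -133832$ ($b = 8 \left(-16729\right) = -133832$)
$A{\left(O,l \right)} = 1 - 5 O$
$r{\left(w,P \right)} = 30$ ($r{\left(w,P \right)} = - \frac{2}{7} + \frac{1}{7} \cdot 212 = - \frac{2}{7} + \frac{212}{7} = 30$)
$s = - \frac{134}{3}$ ($s = 2 - \frac{\left(97 - 90\right) \left(\left(1 - -15\right) + 4\right)}{3} = 2 - \frac{7 \left(\left(1 + 15\right) + 4\right)}{3} = 2 - \frac{7 \left(16 + 4\right)}{3} = 2 - \frac{7 \cdot 20}{3} = 2 - \frac{140}{3} = - \frac{134}{3} \approx -44.667$)
$u{\left(t \right)} = - \frac{134}{3}$
$\left(u{\left(-60 \right)} + r{\left(-44,-62 \right)}\right) \left(23119 + b\right) = \left(- \frac{134}{3} + 30\right) \left(23119 - 133832\right) = \left(- \frac{44}{3}\right) \left(-110713\right) = \frac{4871372}{3}$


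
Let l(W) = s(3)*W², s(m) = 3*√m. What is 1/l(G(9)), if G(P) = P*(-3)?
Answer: √3/6561 ≈ 0.00026399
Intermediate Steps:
G(P) = -3*P
l(W) = 3*√3*W² (l(W) = (3*√3)*W² = 3*√3*W²)
1/l(G(9)) = 1/(3*√3*(-3*9)²) = 1/(3*√3*(-27)²) = 1/(3*√3*729) = 1/(2187*√3) = √3/6561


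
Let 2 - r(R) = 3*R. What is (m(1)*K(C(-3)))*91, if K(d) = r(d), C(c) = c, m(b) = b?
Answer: 1001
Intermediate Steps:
r(R) = 2 - 3*R
K(d) = 2 - 3*d
(m(1)*K(C(-3)))*91 = (1*(2 - 3*(-3)))*91 = (1*(2 + 9))*91 = (1*11)*91 = 11*91 = 1001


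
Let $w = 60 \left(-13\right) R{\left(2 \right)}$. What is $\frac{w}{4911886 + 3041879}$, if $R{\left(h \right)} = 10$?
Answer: $- \frac{520}{530251} \approx -0.00098067$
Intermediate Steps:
$w = -7800$ ($w = 60 \left(-13\right) 10 = \left(-780\right) 10 = -7800$)
$\frac{w}{4911886 + 3041879} = - \frac{7800}{4911886 + 3041879} = - \frac{7800}{7953765} = \left(-7800\right) \frac{1}{7953765} = - \frac{520}{530251}$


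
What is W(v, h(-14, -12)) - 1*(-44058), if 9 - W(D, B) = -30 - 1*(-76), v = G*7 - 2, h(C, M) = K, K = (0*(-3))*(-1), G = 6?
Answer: 44021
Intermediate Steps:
K = 0 (K = 0*(-1) = 0)
h(C, M) = 0
v = 40 (v = 6*7 - 2 = 42 - 2 = 40)
W(D, B) = -37 (W(D, B) = 9 - (-30 - 1*(-76)) = 9 - (-30 + 76) = 9 - 1*46 = 9 - 46 = -37)
W(v, h(-14, -12)) - 1*(-44058) = -37 - 1*(-44058) = -37 + 44058 = 44021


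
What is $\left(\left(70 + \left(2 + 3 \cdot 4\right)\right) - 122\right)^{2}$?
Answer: $1444$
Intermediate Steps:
$\left(\left(70 + \left(2 + 3 \cdot 4\right)\right) - 122\right)^{2} = \left(\left(70 + \left(2 + 12\right)\right) - 122\right)^{2} = \left(\left(70 + 14\right) - 122\right)^{2} = \left(84 - 122\right)^{2} = \left(-38\right)^{2} = 1444$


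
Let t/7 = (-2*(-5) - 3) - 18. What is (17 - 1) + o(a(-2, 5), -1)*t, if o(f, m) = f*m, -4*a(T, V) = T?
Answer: 109/2 ≈ 54.500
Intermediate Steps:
a(T, V) = -T/4
t = -77 (t = 7*((-2*(-5) - 3) - 18) = 7*((10 - 3) - 18) = 7*(7 - 18) = 7*(-11) = -77)
(17 - 1) + o(a(-2, 5), -1)*t = (17 - 1) + (-¼*(-2)*(-1))*(-77) = 16 + ((½)*(-1))*(-77) = 16 - ½*(-77) = 16 + 77/2 = 109/2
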